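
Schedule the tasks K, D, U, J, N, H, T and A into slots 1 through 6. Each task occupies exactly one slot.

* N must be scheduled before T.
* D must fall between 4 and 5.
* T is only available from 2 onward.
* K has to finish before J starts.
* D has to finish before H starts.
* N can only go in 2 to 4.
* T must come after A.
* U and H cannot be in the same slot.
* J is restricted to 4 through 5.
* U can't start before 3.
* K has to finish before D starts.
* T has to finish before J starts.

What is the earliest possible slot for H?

5

Precedence pushes H to at least 5.
H at 5 is achievable: U=3; H=5; K=1; N=2; D=4; T=3; A=1; J=4.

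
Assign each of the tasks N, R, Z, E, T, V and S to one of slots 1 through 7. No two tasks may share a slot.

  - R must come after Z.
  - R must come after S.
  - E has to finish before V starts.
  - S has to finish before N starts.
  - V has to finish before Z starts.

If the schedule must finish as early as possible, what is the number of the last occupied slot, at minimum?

7

The precedence chain requires at least 4 distinct slots.
With at most 1 per slot and 7 tasks, at least 7 slots are needed.
7 works (last occupied slot: 7): for example R -> 5, Z -> 3, N -> 6, E -> 1, S -> 4, V -> 2, T -> 7.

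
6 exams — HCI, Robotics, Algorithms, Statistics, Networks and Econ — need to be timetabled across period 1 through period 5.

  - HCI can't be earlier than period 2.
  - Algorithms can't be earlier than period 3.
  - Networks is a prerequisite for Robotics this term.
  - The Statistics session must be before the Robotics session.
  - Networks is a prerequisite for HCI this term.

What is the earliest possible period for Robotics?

Precedence pushes Robotics to at least period 2.
Robotics at period 2 is achievable: Statistics in period 1; Robotics in period 2; HCI in period 2; Networks in period 1; Econ in period 1; Algorithms in period 3.

period 2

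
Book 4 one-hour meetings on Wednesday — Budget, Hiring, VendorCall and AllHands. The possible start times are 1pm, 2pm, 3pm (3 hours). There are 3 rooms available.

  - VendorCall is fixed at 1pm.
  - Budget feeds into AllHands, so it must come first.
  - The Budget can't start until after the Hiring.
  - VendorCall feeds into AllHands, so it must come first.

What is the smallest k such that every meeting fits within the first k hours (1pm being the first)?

3 hours

The precedence chain requires at least 3 distinct hours.
With at most 3 per hour and 4 meetings, at least 2 hours are needed.
3 works (last occupied hour: 3pm): for example AllHands in 3pm; Budget in 2pm; Hiring in 1pm; VendorCall in 1pm.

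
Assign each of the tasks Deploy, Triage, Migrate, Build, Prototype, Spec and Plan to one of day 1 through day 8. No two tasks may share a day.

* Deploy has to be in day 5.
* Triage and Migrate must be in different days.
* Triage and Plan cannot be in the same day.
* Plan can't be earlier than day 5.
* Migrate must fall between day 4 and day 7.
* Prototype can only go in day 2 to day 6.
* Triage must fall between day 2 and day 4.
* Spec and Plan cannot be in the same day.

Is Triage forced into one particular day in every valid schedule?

No

Triage can be day 2 (e.g. Prototype=day 3, Spec=day 7, Plan=day 6, Deploy=day 5, Triage=day 2, Migrate=day 4, Build=day 1) or day 3 (e.g. Deploy in day 5; Plan in day 6; Triage in day 3; Build in day 1; Spec in day 7; Prototype in day 2; Migrate in day 4).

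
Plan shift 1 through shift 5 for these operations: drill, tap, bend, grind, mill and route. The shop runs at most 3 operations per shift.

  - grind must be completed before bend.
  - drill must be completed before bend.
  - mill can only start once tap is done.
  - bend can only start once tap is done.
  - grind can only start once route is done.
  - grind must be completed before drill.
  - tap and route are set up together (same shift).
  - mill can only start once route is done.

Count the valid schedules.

19

Splitting on drill: it can be shift 3 (8), shift 4 (11). Listing each branch's schedules as (tap, bend, grind, mill, route) by shift number:
drill=shift 3: (1,4,2,2,1) (1,4,2,3,1) (1,4,2,4,1) (1,4,2,5,1) (1,5,2,2,1) (1,5,2,3,1) (1,5,2,4,1) (1,5,2,5,1) — 8.
drill=shift 4: (1,5,2,2,1) (1,5,2,3,1) (1,5,2,4,1) (1,5,2,5,1) (1,5,3,2,1) (1,5,3,3,1) (1,5,3,4,1) (1,5,3,5,1) (2,5,3,3,2) (2,5,3,4,2) (2,5,3,5,2) — 11.
Summing: 8 + 11 = 19.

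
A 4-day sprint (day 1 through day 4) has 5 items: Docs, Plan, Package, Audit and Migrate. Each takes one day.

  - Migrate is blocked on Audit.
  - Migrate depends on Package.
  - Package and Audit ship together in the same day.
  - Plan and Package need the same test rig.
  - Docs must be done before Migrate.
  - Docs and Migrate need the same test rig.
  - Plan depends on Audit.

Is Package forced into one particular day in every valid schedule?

Package can be day 1 (e.g. Docs=day 1, Package=day 1, Audit=day 1, Plan=day 2, Migrate=day 2) or day 2 (e.g. Audit in day 2; Plan in day 3; Migrate in day 3; Docs in day 1; Package in day 2).

No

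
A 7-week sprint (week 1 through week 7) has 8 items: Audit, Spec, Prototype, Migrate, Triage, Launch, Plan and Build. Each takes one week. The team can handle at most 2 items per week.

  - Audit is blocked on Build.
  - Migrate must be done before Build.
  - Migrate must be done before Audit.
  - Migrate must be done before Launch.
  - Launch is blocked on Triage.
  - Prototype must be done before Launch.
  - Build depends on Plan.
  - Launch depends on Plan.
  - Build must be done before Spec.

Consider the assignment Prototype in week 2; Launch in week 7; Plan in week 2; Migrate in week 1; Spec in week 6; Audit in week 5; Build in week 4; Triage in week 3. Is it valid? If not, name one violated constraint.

Launch is blocked on Triage — holds.
The team can handle at most 2 items per week — holds.
Audit is blocked on Build — holds.
Migrate must be done before Launch — holds.
Migrate must be done before Audit — holds.
Build must be done before Spec — holds.
Build depends on Plan — holds.
Migrate must be done before Build — holds.
Prototype must be done before Launch — holds.
Launch depends on Plan — holds.

Valid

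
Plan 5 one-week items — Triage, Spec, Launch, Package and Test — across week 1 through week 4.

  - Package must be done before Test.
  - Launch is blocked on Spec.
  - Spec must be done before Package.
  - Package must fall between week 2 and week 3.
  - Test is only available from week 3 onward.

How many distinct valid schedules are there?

44

Splitting on Triage: it can be week 1 (11), week 2 (11), week 3 (11), week 4 (11). Listing each branch's schedules as (Spec, Launch, Package, Test) by week number:
Triage=week 1: (1,2,2,3) (1,2,2,4) (1,2,3,4) (1,3,2,3) (1,3,2,4) (1,3,3,4) (1,4,2,3) (1,4,2,4) (1,4,3,4) (2,3,3,4) (2,4,3,4) — 11.
Triage=week 2: (1,2,2,3) (1,2,2,4) (1,2,3,4) (1,3,2,3) (1,3,2,4) (1,3,3,4) (1,4,2,3) (1,4,2,4) (1,4,3,4) (2,3,3,4) (2,4,3,4) — 11.
Triage=week 3: (1,2,2,3) (1,2,2,4) (1,2,3,4) (1,3,2,3) (1,3,2,4) (1,3,3,4) (1,4,2,3) (1,4,2,4) (1,4,3,4) (2,3,3,4) (2,4,3,4) — 11.
Triage=week 4: (1,2,2,3) (1,2,2,4) (1,2,3,4) (1,3,2,3) (1,3,2,4) (1,3,3,4) (1,4,2,3) (1,4,2,4) (1,4,3,4) (2,3,3,4) (2,4,3,4) — 11.
Summing: 11 + 11 + 11 + 11 = 44.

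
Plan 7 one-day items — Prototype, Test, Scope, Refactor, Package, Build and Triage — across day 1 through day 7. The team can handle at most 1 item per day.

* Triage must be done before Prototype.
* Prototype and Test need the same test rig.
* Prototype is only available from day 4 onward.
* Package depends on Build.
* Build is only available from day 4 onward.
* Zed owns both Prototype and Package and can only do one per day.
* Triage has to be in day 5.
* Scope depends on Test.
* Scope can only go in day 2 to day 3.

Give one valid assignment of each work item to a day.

Scope in day 2, Prototype in day 6, Build in day 4, Triage in day 5, Refactor in day 3, Test in day 1, Package in day 7

Checking: Build(day 4) before Package(day 7); Triage(day 5) before Prototype(day 6); Test(day 1) before Scope(day 2); Prototype(day 6) != Package(day 7); Prototype(day 6) != Test(day 1); Prototype=day 6 in [day 4,day 7]; Build=day 4 in [day 4,day 7]; Scope=day 2 in [day 2,day 3]; Triage=day 5 in [day 5,day 5]; max 1 per day (cap 1).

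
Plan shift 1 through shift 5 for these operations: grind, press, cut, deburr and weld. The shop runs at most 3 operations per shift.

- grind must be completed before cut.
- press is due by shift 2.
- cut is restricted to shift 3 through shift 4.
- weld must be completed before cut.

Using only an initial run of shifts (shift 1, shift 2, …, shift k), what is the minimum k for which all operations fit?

The precedence chain requires at least 2 distinct shifts.
With at most 3 per shift and 5 operations, at least 2 shifts are needed.
cut can't be placed before shift 3, so the schedule must run through at least shift 3.
3 works (last occupied shift: shift 3): for example press -> shift 1; weld -> shift 1; deburr -> shift 2; cut -> shift 3; grind -> shift 1.

3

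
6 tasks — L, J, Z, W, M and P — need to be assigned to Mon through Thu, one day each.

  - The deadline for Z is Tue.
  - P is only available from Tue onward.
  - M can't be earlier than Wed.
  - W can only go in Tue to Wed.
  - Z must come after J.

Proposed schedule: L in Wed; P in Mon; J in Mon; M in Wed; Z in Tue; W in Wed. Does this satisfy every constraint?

M can't be earlier than Wed — holds.
The deadline for Z is Tue — holds.
Z must come after J — holds.
W can only go in Tue to Wed — holds.
P is only available from Tue onward — violated.

Invalid. P is only available from Tue onward.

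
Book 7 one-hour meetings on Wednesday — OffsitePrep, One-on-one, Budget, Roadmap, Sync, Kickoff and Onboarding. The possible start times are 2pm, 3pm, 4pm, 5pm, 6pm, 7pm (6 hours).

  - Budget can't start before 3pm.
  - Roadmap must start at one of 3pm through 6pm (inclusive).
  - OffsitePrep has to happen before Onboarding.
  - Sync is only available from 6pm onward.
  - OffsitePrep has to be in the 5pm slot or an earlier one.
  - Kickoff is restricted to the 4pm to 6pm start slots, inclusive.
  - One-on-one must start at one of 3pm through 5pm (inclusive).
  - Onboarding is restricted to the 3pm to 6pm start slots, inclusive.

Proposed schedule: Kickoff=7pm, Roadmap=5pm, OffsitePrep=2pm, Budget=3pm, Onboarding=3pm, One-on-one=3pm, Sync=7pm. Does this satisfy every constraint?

Roadmap must start at one of 3pm through 6pm (inclusive) — holds.
One-on-one must start at one of 3pm through 5pm (inclusive) — holds.
Budget can't start before 3pm — holds.
OffsitePrep has to happen before Onboarding — holds.
Onboarding is restricted to the 3pm to 6pm start slots, inclusive — holds.
Kickoff is restricted to the 4pm to 6pm start slots, inclusive — violated.
OffsitePrep has to be in the 5pm slot or an earlier one — holds.
Sync is only available from 6pm onward — holds.

Invalid. Kickoff is restricted to the 4pm to 6pm start slots, inclusive.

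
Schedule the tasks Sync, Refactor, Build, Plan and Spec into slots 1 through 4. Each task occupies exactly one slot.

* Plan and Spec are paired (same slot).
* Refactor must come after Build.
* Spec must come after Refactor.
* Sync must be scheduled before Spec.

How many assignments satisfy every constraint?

Splitting on Sync: it can be 1 (4), 2 (4), 3 (3). Listing each branch's schedules as (Refactor, Build, Plan, Spec):
Sync=1: (2,1,3,3) (2,1,4,4) (3,1,4,4) (3,2,4,4) — 4.
Sync=2: (2,1,3,3) (2,1,4,4) (3,1,4,4) (3,2,4,4) — 4.
Sync=3: (2,1,4,4) (3,1,4,4) (3,2,4,4) — 3.
Summing: 4 + 4 + 3 = 11.

11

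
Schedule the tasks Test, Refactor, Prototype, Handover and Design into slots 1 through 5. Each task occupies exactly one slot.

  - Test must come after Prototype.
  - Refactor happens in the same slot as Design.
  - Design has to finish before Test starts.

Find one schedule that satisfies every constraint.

Handover=1, Design=1, Refactor=1, Prototype=1, Test=2

Checking: Prototype(1) before Test(2); Design(1) before Test(2); Refactor = Design = 1.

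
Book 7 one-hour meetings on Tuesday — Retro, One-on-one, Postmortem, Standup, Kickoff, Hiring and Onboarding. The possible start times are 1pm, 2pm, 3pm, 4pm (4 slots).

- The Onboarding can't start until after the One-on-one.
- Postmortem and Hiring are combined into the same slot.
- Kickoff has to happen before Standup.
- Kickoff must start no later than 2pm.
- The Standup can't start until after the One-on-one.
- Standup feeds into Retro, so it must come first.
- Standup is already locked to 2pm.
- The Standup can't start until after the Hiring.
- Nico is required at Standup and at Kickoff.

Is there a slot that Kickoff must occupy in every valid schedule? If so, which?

1pm

Kickoff's window is 1pm–2pm.
Standup is fixed at 2pm, and Kickoff can't share a slot with Standup.
So Kickoff must be 1pm.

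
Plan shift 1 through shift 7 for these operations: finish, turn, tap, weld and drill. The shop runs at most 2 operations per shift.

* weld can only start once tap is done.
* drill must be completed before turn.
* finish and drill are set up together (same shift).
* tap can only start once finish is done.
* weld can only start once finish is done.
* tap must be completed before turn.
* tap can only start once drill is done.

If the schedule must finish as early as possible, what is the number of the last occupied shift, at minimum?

The precedence chain requires at least 3 distinct shifts.
With at most 2 per shift and 5 operations, at least 3 shifts are needed.
3 works (last occupied shift: shift 3): for example turn=shift 3, drill=shift 1, weld=shift 3, tap=shift 2, finish=shift 1.

3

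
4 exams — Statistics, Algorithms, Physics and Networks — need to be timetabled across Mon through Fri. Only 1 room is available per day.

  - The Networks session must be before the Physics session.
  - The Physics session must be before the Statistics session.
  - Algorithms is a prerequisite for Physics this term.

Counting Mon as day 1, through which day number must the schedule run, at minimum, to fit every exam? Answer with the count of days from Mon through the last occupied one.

The precedence chain requires at least 3 distinct days.
With at most 1 per day and 4 exams, at least 4 days are needed.
4 works (last occupied day: Thu): for example Algorithms=Mon; Statistics=Thu; Physics=Wed; Networks=Tue.

4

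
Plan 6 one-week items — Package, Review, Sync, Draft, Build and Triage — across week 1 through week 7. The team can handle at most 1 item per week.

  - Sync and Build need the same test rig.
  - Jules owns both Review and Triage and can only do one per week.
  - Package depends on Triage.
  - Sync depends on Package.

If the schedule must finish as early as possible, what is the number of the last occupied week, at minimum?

The precedence chain requires at least 3 distinct weeks.
With at most 1 per week and 6 work items, at least 6 weeks are needed.
6 works (last occupied week: week 6): for example Sync -> week 3; Triage -> week 1; Draft -> week 5; Review -> week 4; Build -> week 6; Package -> week 2.

6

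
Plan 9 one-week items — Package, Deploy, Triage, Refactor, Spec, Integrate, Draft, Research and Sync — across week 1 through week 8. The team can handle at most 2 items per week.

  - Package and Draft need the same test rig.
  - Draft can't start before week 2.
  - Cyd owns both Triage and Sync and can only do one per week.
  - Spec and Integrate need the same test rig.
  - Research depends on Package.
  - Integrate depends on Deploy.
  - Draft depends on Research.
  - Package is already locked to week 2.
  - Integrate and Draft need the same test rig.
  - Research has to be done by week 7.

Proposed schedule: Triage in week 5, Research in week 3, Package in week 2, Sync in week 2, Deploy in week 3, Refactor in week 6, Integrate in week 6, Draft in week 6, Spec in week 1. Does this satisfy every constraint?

Integrate depends on Deploy — holds.
Spec and Integrate need the same test rig — holds.
Cyd owns both Triage and Sync and can only do one per week — holds.
The team can handle at most 2 items per week — violated.
Package is already locked to week 2 — holds.
Package and Draft need the same test rig — holds.
Draft can't start before week 2 — holds.
Research depends on Package — holds.
Integrate and Draft need the same test rig — violated.
Research has to be done by week 7 — holds.
Draft depends on Research — holds.

No. Integrate and Draft need the same test rig is not satisfied.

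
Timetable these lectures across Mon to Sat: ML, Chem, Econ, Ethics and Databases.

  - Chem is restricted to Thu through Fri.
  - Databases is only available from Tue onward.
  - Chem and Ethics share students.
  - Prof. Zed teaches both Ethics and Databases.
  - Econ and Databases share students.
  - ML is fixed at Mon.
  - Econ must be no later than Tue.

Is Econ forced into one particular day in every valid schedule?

No

Econ can be Mon (e.g. Ethics in Mon; Chem in Thu; ML in Mon; Econ in Mon; Databases in Tue) or Tue (e.g. Ethics=Mon; Econ=Tue; Chem=Thu; ML=Mon; Databases=Wed).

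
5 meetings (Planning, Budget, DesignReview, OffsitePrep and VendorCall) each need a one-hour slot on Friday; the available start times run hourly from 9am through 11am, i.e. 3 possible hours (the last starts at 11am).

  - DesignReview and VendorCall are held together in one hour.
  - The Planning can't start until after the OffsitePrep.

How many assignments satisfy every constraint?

27

Splitting on Planning: it can be 10am (9), 11am (18). Listing each branch's schedules as (Budget, DesignReview, OffsitePrep, VendorCall):
Planning=10am: (9am,9am,9am,9am) (9am,10am,9am,10am) (9am,11am,9am,11am) (10am,9am,9am,9am) (10am,10am,9am,10am) (10am,11am,9am,11am) (11am,9am,9am,9am) (11am,10am,9am,10am) (11am,11am,9am,11am) — 9.
Planning=11am: (9am,9am,9am,9am) (9am,9am,10am,9am) (9am,10am,9am,10am) (9am,10am,10am,10am) (9am,11am,9am,11am) (9am,11am,10am,11am) (10am,9am,9am,9am) (10am,9am,10am,9am) (10am,10am,9am,10am) (10am,10am,10am,10am) (10am,11am,9am,11am) (10am,11am,10am,11am) (11am,9am,9am,9am) (11am,9am,10am,9am) (11am,10am,9am,10am) (11am,10am,10am,10am) (11am,11am,9am,11am) (11am,11am,10am,11am) — 18.
Summing: 9 + 18 = 27.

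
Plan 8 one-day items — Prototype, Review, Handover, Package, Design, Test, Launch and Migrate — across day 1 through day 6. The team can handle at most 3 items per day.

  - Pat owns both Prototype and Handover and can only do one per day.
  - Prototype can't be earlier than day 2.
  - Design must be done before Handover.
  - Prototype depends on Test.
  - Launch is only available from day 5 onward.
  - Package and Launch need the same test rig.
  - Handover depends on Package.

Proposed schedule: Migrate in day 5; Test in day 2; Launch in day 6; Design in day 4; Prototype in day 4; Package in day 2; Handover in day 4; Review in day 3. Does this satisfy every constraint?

No — it violates: Pat owns both Prototype and Handover and can only do one per day

Design must be done before Handover — violated.
Launch is only available from day 5 onward — holds.
Package and Launch need the same test rig — holds.
Prototype depends on Test — holds.
Pat owns both Prototype and Handover and can only do one per day — violated.
Handover depends on Package — holds.
Prototype can't be earlier than day 2 — holds.
The team can handle at most 3 items per day — holds.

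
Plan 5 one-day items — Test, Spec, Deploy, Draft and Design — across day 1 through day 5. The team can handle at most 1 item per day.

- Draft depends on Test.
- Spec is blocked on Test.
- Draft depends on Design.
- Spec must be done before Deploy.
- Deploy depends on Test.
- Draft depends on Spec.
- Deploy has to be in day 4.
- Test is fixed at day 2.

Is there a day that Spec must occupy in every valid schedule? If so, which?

day 3

Test is fixed at day 2 and must come before Spec, so Spec is at least day 3.
Deploy is fixed at day 4 and must come after Spec, so Spec is at most day 3.
So Spec must be day 3.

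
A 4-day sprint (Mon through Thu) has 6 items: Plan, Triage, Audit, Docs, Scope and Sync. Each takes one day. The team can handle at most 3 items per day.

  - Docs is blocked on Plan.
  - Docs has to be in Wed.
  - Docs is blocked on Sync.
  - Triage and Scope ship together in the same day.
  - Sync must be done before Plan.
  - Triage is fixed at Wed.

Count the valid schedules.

3

Enumerating: Audit=Mon, Triage=Wed, Plan=Tue, Sync=Mon, Scope=Wed, Docs=Wed | Audit in Tue, Plan in Tue, Docs in Wed, Sync in Mon, Scope in Wed, Triage in Wed | Plan -> Tue; Scope -> Wed; Sync -> Mon; Triage -> Wed; Audit -> Thu; Docs -> Wed.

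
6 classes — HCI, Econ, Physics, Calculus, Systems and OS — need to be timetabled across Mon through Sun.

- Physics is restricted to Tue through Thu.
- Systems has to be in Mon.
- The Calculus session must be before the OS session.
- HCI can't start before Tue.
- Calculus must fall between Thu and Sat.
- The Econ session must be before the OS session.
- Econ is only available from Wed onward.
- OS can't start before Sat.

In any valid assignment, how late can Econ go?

Econ is available from Wed; downstream work caps Econ at Sat.
Econ at Sat is achievable: Econ=Sat; Calculus=Thu; OS=Sun; Physics=Tue; HCI=Tue; Systems=Mon.

Sat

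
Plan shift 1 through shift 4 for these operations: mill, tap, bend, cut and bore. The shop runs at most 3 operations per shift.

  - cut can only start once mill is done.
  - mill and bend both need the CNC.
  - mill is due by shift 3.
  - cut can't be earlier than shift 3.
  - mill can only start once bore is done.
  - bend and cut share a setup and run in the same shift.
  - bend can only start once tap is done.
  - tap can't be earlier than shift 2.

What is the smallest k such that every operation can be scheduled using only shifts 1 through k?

The precedence chain requires at least 3 distinct shifts.
With at most 3 per shift and 5 operations, at least 2 shifts are needed.
3 works (last occupied shift: shift 3): for example tap=shift 2; bore=shift 1; bend=shift 3; mill=shift 2; cut=shift 3.

3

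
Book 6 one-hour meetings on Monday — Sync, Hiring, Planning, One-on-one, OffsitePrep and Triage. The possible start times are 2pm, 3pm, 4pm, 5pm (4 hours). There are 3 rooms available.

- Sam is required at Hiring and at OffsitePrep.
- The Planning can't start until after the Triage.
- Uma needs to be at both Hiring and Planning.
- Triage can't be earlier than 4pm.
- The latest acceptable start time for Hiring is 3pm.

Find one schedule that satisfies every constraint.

Hiring -> 2pm, Triage -> 4pm, One-on-one -> 2pm, OffsitePrep -> 3pm, Sync -> 2pm, Planning -> 5pm

Checking: Triage(4pm) before Planning(5pm); Hiring(2pm) != OffsitePrep(3pm); Hiring(2pm) != Planning(5pm); Hiring=2pm in [2pm,3pm]; Triage=4pm in [4pm,5pm]; max 3 per hour (cap 3).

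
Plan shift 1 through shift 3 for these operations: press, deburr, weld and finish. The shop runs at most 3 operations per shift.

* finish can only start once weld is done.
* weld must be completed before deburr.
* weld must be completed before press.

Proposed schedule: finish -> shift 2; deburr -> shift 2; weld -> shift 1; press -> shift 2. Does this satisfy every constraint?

Valid

weld must be completed before press — holds.
weld must be completed before deburr — holds.
The shop runs at most 3 operations per shift — holds.
finish can only start once weld is done — holds.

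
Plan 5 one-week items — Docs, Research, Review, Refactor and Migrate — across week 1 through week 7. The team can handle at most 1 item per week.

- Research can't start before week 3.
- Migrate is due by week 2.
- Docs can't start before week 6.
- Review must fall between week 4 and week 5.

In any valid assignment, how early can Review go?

Review is available from week 4; Review's own window allows nothing later than week 5.
Review at week 4 is achievable: Docs=week 6, Research=week 3, Refactor=week 2, Review=week 4, Migrate=week 1.

week 4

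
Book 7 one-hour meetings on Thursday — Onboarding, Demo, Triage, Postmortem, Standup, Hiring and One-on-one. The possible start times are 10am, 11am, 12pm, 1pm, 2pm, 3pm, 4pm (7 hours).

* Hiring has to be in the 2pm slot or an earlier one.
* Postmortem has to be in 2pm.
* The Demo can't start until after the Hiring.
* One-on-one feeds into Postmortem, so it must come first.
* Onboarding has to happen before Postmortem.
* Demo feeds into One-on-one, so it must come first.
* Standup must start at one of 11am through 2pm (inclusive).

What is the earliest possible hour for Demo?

Precedence pushes Demo to at least 11am; downstream work caps Demo at 12pm.
Demo at 11am is achievable: Standup -> 11am, Postmortem -> 2pm, One-on-one -> 12pm, Triage -> 10am, Demo -> 11am, Hiring -> 10am, Onboarding -> 10am.

11am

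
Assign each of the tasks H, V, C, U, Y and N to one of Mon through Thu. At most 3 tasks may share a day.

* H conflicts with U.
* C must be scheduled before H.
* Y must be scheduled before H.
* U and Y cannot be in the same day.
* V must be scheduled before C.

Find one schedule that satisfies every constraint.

H in Wed, N in Mon, U in Tue, V in Mon, Y in Mon, C in Tue

Checking: V(Mon) before C(Tue); Y(Mon) before H(Wed); C(Tue) before H(Wed); H(Wed) != U(Tue); U(Tue) != Y(Mon); max 3 per day (cap 3).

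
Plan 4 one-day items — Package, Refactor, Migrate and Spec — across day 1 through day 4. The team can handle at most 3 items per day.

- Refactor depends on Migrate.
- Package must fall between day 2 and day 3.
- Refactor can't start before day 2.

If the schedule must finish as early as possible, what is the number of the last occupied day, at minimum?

The precedence chain requires at least 2 distinct days.
With at most 3 per day and 4 work items, at least 2 days are needed.
2 works (last occupied day: day 2): for example Spec in day 1, Migrate in day 1, Package in day 2, Refactor in day 2.

day 2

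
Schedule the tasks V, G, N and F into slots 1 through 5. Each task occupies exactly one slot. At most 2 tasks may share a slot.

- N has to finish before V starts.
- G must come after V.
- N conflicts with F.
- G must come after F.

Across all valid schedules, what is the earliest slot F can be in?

Downstream work caps F at 4.
F at 1 is achievable: F in 1; V in 3; G in 4; N in 2.

1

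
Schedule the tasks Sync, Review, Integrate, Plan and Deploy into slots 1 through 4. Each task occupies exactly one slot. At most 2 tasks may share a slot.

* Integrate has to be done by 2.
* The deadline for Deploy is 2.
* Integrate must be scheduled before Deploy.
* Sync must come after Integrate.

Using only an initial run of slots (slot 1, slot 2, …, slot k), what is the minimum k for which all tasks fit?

3 slots

The precedence chain requires at least 2 distinct slots.
With at most 2 per slot and 5 tasks, at least 3 slots are needed.
3 works (last occupied slot: 3): for example Integrate=1, Review=1, Plan=3, Deploy=2, Sync=2.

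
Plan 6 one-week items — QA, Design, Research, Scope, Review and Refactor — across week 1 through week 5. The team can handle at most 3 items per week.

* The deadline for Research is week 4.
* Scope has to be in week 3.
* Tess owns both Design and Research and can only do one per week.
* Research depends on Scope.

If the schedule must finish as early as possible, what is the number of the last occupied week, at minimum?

The precedence chain requires at least 2 distinct weeks.
With at most 3 per week and 6 work items, at least 2 weeks are needed.
Propagating the time windows through the other constraints, Research can't land before week 4, so the schedule must run through at least week 4.
4 works (last occupied week: week 4): for example QA in week 1, Refactor in week 2, Review in week 1, Design in week 1, Research in week 4, Scope in week 3.

week 4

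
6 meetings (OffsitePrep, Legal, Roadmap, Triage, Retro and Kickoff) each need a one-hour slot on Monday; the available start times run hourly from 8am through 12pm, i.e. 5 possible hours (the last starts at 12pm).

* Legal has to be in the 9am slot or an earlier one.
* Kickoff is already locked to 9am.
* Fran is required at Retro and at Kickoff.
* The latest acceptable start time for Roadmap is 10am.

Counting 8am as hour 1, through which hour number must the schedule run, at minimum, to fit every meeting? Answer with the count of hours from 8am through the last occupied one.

2

Kickoff can't be placed before 9am — that is hour 2 counting from 8am — so the schedule must run through at least 2 hours.
2 works (last occupied hour: 9am): for example Kickoff in 9am, Legal in 8am, OffsitePrep in 8am, Triage in 8am, Retro in 8am, Roadmap in 8am.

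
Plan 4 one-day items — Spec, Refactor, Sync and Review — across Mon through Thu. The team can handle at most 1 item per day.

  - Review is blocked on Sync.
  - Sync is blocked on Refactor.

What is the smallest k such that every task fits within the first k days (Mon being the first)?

4

The precedence chain requires at least 3 distinct days.
With at most 1 per day and 4 tasks, at least 4 days are needed.
4 works (last occupied day: Thu): for example Refactor -> Mon, Sync -> Tue, Spec -> Thu, Review -> Wed.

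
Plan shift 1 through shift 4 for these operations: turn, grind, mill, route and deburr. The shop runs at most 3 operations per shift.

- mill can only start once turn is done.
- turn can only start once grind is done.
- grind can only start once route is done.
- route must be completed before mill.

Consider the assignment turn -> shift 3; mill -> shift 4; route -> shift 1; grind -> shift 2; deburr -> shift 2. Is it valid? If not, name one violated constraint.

Valid

turn can only start once grind is done — holds.
grind can only start once route is done — holds.
route must be completed before mill — holds.
The shop runs at most 3 operations per shift — holds.
mill can only start once turn is done — holds.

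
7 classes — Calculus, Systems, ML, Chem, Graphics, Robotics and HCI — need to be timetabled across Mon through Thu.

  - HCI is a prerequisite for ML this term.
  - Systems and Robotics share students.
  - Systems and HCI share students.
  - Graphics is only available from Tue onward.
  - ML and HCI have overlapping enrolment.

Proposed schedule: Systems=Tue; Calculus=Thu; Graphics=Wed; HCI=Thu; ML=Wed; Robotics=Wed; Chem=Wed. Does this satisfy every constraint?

Invalid. HCI is a prerequisite for ML this term.

Systems and HCI share students — holds.
HCI is a prerequisite for ML this term — violated.
Graphics is only available from Tue onward — holds.
Systems and Robotics share students — holds.
ML and HCI have overlapping enrolment — holds.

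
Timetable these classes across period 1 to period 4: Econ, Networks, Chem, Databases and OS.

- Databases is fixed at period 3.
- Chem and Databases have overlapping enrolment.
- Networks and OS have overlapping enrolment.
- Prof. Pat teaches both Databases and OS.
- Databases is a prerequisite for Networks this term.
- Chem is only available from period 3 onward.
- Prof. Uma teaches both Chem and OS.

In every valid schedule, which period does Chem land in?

Chem's window is period 3–period 4.
Databases is fixed at period 3, and Chem can't share a period with Databases.
So Chem must be period 4.

period 4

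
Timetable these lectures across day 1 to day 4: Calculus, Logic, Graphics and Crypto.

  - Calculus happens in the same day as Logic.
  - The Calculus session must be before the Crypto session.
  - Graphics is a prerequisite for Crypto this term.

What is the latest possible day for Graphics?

Downstream work caps Graphics at day 3.
Graphics at day 3 is achievable: Calculus in day 1; Logic in day 1; Graphics in day 3; Crypto in day 4.

day 3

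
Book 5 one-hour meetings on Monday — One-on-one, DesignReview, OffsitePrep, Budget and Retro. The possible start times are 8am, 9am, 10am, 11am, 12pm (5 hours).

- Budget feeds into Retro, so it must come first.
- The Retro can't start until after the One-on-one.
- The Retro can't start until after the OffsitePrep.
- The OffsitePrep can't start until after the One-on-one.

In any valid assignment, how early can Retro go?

10am

Precedence pushes Retro to at least 10am.
Retro at 10am is achievable: DesignReview=8am; Budget=8am; Retro=10am; One-on-one=8am; OffsitePrep=9am.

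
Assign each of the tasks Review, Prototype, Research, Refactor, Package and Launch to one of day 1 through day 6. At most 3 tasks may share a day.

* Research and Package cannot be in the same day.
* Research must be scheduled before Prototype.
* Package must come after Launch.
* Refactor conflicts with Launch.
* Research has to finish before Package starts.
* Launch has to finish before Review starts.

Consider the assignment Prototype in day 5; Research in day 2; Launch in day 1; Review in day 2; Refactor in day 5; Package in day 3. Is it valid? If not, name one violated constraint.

Package must come after Launch — holds.
Research has to finish before Package starts — holds.
Launch has to finish before Review starts — holds.
At most 3 tasks may share a day — holds.
Research and Package cannot be in the same day — holds.
Research must be scheduled before Prototype — holds.
Refactor conflicts with Launch — holds.

Valid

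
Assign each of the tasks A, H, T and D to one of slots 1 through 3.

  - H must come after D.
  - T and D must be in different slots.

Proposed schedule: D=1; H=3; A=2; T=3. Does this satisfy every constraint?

T and D must be in different slots — holds.
H must come after D — holds.

Yes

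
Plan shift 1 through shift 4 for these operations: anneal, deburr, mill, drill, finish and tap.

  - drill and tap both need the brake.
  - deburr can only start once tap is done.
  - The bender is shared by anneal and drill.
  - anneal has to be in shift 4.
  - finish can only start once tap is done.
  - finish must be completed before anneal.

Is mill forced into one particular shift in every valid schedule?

No

mill can be shift 1 (e.g. finish=shift 2; anneal=shift 4; drill=shift 2; tap=shift 1; mill=shift 1; deburr=shift 2) or shift 2 (e.g. finish=shift 2; tap=shift 1; drill=shift 2; deburr=shift 2; anneal=shift 4; mill=shift 2).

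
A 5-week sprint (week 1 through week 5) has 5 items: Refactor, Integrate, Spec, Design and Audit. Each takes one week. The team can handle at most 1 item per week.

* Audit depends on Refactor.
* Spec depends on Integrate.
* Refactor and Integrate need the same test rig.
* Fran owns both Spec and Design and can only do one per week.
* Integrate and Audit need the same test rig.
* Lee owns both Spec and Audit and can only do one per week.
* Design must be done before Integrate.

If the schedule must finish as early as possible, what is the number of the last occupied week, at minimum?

The precedence chain requires at least 3 distinct weeks.
With at most 1 per week and 5 tasks, at least 5 weeks are needed.
5 works (last occupied week: week 5): for example Design=week 1; Audit=week 5; Integrate=week 2; Spec=week 4; Refactor=week 3.

5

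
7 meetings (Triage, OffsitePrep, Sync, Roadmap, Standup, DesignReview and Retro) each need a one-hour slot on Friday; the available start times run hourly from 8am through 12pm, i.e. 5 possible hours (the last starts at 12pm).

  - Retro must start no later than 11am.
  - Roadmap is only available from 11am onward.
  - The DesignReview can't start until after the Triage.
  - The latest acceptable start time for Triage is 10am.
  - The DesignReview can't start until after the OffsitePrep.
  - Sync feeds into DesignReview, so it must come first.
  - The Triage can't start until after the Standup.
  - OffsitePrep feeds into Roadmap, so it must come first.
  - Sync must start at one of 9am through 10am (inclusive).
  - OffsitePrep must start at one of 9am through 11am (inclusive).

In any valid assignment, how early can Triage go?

Precedence pushes Triage to at least 9am; Triage's own window allows nothing later than 10am.
Triage at 9am is achievable: Triage=9am; Retro=8am; DesignReview=10am; OffsitePrep=9am; Sync=9am; Standup=8am; Roadmap=11am.

9am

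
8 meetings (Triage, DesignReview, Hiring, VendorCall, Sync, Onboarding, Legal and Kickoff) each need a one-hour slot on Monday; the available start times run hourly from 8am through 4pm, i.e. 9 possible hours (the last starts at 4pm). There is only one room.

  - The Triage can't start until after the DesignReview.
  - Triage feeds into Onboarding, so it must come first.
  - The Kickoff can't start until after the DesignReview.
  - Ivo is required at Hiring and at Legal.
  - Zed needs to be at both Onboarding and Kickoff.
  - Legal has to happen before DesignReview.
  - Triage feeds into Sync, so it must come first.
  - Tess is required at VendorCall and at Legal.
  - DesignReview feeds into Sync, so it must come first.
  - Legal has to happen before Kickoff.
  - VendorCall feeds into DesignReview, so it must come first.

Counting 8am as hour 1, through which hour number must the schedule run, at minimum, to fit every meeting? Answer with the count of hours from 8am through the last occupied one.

The precedence chain requires at least 4 distinct hours.
With at most 1 per hour and 8 meetings, at least 8 hours are needed.
8 works (last occupied hour: 3pm): for example Kickoff in 1pm; DesignReview in 10am; Hiring in 3pm; Legal in 8am; Triage in 11am; Onboarding in 2pm; Sync in 12pm; VendorCall in 9am.

8 hours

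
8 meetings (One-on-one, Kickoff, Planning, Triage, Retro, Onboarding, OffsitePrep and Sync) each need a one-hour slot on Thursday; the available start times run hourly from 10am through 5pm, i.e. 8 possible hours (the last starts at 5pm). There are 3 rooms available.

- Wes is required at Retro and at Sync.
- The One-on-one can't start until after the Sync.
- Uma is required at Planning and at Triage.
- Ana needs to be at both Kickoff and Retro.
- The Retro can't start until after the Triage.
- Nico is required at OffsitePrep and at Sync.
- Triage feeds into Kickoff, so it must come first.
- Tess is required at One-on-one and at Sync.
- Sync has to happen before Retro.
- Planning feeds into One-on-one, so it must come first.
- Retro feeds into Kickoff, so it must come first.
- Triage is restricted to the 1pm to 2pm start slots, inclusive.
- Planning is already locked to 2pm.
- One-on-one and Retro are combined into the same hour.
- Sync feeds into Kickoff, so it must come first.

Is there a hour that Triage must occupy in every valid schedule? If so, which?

Triage's window is 1pm–2pm.
Planning is fixed at 2pm, and Triage can't share a hour with Planning.
So Triage must be 1pm.

1pm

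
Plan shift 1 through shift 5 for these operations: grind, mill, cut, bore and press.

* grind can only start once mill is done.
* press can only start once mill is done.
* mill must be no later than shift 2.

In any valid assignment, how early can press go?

shift 2

Precedence pushes press to at least shift 2.
press at shift 2 is achievable: bore in shift 1, press in shift 2, cut in shift 1, mill in shift 1, grind in shift 2.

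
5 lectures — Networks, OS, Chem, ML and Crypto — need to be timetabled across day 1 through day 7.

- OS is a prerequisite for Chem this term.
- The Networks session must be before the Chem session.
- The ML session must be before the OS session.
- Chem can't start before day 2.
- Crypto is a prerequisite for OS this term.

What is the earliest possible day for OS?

day 2

Precedence pushes OS to at least day 2; downstream work caps OS at day 6.
OS at day 2 is achievable: OS -> day 2, ML -> day 1, Crypto -> day 1, Chem -> day 3, Networks -> day 1.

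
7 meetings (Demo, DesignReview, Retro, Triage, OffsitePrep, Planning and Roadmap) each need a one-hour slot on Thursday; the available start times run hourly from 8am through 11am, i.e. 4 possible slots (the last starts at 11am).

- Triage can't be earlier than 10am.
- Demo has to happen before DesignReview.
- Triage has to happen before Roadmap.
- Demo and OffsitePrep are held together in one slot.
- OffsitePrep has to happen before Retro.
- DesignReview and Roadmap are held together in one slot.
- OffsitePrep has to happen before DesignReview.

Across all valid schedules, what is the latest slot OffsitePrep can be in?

10am

Downstream work caps OffsitePrep at 10am.
OffsitePrep at 10am is achievable: Planning=8am; OffsitePrep=10am; Roadmap=11am; DesignReview=11am; Retro=11am; Triage=10am; Demo=10am.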